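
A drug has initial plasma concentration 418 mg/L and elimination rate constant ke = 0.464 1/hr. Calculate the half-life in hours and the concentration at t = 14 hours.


t_half = ln(2) / ke = 0.693147 / 0.464 = 1.494 hr
C(t) = C0 * exp(-ke*t) = 418 * exp(-0.464*14)
C(14) = 0.631 mg/L


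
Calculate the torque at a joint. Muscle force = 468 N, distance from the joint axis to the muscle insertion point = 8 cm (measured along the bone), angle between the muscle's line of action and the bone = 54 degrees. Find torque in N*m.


Torque = F * d * sin(theta)   (moment arm = d*sin(theta))
d = 8 cm = 0.08 m
Torque = 468 * 0.08 * sin(54)
Torque = 30.29 N*m


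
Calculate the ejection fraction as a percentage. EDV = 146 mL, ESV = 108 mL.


SV = EDV - ESV = 146 - 108 = 38 mL
EF = SV/EDV * 100 = 38/146 * 100
EF = 26.03%


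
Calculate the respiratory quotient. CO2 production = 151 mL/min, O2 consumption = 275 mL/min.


RQ = VCO2 / VO2
RQ = 151 / 275
RQ = 0.5491


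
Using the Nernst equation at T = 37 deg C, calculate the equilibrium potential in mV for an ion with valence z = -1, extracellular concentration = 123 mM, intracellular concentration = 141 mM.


E = (RT/(zF)) * ln(C_out/C_in)
T = 37 + 273.15 = 310.15 K
E = (8.314 * 310.15 / (-1 * 96485)) * ln(123/141)
E = 3.65 mV


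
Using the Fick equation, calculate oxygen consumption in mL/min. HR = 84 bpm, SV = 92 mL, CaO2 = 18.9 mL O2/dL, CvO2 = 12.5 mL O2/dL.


CO = HR*SV = 84*92/1000 = 7.728 L/min
a-v O2 diff = 18.9 - 12.5 = 6.4 mL/dL
VO2 = CO * (CaO2-CvO2) * 10 dL/L
VO2 = 7.728 * 6.4 * 10
VO2 = 494.6 mL/min


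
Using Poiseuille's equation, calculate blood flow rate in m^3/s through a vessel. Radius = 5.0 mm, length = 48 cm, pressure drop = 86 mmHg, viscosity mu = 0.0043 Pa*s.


Q = pi*r^4*dP / (8*mu*L)
r = 0.005 m, L = 0.48 m
dP = 86 mmHg = 11465.692 Pa
Q = 0.001363 m^3/s


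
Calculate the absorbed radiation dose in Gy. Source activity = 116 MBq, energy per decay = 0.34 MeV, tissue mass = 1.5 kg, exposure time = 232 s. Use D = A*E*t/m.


A = 116 MBq = 1.1600e+08 Bq
E = 0.34 MeV = 5.4468e-14 J
D = A*E*t/m = 1.1600e+08*5.4468e-14*232/1.5
D = 9.7723e-04 Gy


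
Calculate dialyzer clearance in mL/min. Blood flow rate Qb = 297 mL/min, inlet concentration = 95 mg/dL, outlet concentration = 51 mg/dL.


K = Qb * (Cb_in - Cb_out) / Cb_in
K = 297 * (95 - 51) / 95
K = 137.6 mL/min


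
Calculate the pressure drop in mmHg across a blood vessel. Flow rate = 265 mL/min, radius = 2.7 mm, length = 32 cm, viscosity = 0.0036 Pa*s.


dP = 8*mu*L*Q / (pi*r^4)
Q = 265 mL/min = 4.41667e-06 m^3/s
dP = 243.799 Pa = 243.799 / 133.322 mmHg = 1.829 mmHg


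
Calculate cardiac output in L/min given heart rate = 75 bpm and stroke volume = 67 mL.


CO = HR * SV
CO = 75 * 67 / 1000
CO = 5.025 L/min


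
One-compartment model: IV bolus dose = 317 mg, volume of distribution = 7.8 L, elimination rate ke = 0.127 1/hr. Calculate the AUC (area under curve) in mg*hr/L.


C0 = Dose/Vd = 317/7.8 = 40.641 mg/L
AUC = C0/ke = 40.641/0.127
AUC = 320 mg*hr/L


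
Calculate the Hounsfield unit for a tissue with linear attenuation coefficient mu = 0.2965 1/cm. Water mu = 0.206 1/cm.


HU = ((mu_tissue - mu_water) / mu_water) * 1000
HU = ((0.2965 - 0.206) / 0.206) * 1000
HU = 439.3


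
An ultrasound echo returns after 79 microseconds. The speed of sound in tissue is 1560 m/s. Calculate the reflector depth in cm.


depth = c * t / 2
t = 79 us = 7.9000e-05 s
depth = 1560 * 7.9000e-05 / 2
depth = 0.06162 m = 6.162 cm


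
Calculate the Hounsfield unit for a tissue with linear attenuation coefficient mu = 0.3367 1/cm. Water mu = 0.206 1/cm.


HU = ((mu_tissue - mu_water) / mu_water) * 1000
HU = ((0.3367 - 0.206) / 0.206) * 1000
HU = 634.5


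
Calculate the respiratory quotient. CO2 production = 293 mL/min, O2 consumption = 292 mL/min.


RQ = VCO2 / VO2
RQ = 293 / 292
RQ = 1.003


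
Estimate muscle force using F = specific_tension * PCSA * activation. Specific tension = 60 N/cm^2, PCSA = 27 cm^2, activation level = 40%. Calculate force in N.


F = sigma * PCSA * activation
F = 60 * 27 * 0.4
F = 648 N


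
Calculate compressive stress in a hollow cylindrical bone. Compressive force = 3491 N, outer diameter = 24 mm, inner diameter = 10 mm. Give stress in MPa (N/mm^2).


A = pi*(r_o^2 - r_i^2)
r_o = 12 mm, r_i = 5 mm
A = 373.85 mm^2
sigma = F/A = 3491 / 373.85
sigma = 9.338 MPa


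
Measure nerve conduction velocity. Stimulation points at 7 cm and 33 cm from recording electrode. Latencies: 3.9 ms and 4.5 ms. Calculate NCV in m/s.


Distance = (33 - 7) / 100 = 0.26 m
dt = (4.5 - 3.9) / 1000 = 6.0000e-04 s
NCV = dist / dt = 433.3 m/s


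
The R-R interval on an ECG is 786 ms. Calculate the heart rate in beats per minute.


HR = 60 / RR_interval(s)
RR = 786 ms = 0.786 s
HR = 60 / 0.786 = 76.34 bpm


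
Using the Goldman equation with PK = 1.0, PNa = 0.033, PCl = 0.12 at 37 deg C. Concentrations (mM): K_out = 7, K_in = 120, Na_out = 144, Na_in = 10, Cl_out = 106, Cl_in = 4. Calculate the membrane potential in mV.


Vm = (RT/F)*ln((PK*Ko + PNa*Nao + PCl*Cli)/(PK*Ki + PNa*Nai + PCl*Clo))
Numer = 12.232, Denom = 133.05
Vm = -63.78 mV


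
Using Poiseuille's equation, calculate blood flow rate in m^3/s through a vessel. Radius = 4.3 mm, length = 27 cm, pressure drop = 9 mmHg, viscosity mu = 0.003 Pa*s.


Q = pi*r^4*dP / (8*mu*L)
r = 0.0043 m, L = 0.27 m
dP = 9 mmHg = 1199.898 Pa
Q = 1.9888e-04 m^3/s


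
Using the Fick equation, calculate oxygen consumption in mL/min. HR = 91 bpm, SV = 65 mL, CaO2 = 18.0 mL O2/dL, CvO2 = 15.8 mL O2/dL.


CO = HR*SV = 91*65/1000 = 5.915 L/min
a-v O2 diff = 18.0 - 15.8 = 2.2 mL/dL
VO2 = CO * (CaO2-CvO2) * 10 dL/L
VO2 = 5.915 * 2.2 * 10
VO2 = 130.1 mL/min


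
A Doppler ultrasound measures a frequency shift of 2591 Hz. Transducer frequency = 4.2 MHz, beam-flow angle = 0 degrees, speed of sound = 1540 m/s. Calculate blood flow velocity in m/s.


v = fd * c / (2 * f0 * cos(theta))
v = 2591 * 1540 / (2 * 4.2000e+06 * cos(0))
v = 0.475 m/s


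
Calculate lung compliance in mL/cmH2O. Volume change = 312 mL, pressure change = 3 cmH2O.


C = dV / dP
C = 312 / 3
C = 104 mL/cmH2O


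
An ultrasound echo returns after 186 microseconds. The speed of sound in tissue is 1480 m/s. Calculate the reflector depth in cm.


depth = c * t / 2
t = 186 us = 1.8600e-04 s
depth = 1480 * 1.8600e-04 / 2
depth = 0.13764 m = 13.764 cm


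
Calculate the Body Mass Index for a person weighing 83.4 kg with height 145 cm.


BMI = weight / height^2
height = 145 cm = 1.45 m
BMI = 83.4 / 1.45^2
BMI = 39.67 kg/m^2


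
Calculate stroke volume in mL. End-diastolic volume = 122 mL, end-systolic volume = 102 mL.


SV = EDV - ESV
SV = 122 - 102
SV = 20 mL


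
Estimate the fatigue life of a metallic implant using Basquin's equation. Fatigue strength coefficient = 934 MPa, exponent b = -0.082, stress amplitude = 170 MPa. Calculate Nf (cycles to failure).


sigma_a = sigma_f' * (2Nf)^b
2Nf = (sigma_a/sigma_f')^(1/b)
2Nf = (170/934)^(1/-0.082)
2Nf = 1.0547409e+09
Nf = 5.2737e+08


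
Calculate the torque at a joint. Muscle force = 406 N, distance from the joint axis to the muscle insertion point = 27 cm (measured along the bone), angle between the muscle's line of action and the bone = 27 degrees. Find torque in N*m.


Torque = F * d * sin(theta)   (moment arm = d*sin(theta))
d = 27 cm = 0.27 m
Torque = 406 * 0.27 * sin(27)
Torque = 49.77 N*m


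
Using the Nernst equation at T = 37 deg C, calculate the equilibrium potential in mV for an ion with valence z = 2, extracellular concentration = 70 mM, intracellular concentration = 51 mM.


E = (RT/(zF)) * ln(C_out/C_in)
T = 37 + 273.15 = 310.15 K
E = (8.314 * 310.15 / (2 * 96485)) * ln(70/51)
E = 4.232 mV


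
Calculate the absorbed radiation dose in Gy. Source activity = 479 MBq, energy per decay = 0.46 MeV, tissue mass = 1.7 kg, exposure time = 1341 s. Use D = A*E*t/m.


A = 479 MBq = 4.7900e+08 Bq
E = 0.46 MeV = 7.3692e-14 J
D = A*E*t/m = 4.7900e+08*7.3692e-14*1341/1.7
D = 0.02784 Gy


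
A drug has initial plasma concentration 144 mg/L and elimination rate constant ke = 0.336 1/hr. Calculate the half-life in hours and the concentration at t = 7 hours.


t_half = ln(2) / ke = 0.693147 / 0.336 = 2.063 hr
C(t) = C0 * exp(-ke*t) = 144 * exp(-0.336*7)
C(7) = 13.71 mg/L


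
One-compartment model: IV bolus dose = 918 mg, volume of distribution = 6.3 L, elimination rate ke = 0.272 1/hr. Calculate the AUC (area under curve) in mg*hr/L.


C0 = Dose/Vd = 918/6.3 = 145.714 mg/L
AUC = C0/ke = 145.714/0.272
AUC = 535.7 mg*hr/L


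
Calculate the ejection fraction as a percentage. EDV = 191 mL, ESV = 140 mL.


SV = EDV - ESV = 191 - 140 = 51 mL
EF = SV/EDV * 100 = 51/191 * 100
EF = 26.7%


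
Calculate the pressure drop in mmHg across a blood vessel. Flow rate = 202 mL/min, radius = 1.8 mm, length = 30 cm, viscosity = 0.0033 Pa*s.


dP = 8*mu*L*Q / (pi*r^4)
Q = 202 mL/min = 3.36667e-06 m^3/s
dP = 808.511 Pa = 808.511 / 133.322 mmHg = 6.064 mmHg


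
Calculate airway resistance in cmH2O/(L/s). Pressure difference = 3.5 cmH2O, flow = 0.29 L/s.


R = dP / flow
R = 3.5 / 0.29
R = 12.07 cmH2O/(L/s)


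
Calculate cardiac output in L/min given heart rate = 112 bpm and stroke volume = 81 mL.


CO = HR * SV
CO = 112 * 81 / 1000
CO = 9.072 L/min


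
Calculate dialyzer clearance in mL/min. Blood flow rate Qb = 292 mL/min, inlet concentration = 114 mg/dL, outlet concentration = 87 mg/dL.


K = Qb * (Cb_in - Cb_out) / Cb_in
K = 292 * (114 - 87) / 114
K = 69.16 mL/min


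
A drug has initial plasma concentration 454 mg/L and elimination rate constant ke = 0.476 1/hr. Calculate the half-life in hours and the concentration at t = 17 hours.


t_half = ln(2) / ke = 0.693147 / 0.476 = 1.456 hr
C(t) = C0 * exp(-ke*t) = 454 * exp(-0.476*17)
C(17) = 0.1389 mg/L


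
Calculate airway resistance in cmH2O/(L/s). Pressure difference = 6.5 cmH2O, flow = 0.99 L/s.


R = dP / flow
R = 6.5 / 0.99
R = 6.566 cmH2O/(L/s)


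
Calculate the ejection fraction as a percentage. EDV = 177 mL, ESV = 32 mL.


SV = EDV - ESV = 177 - 32 = 145 mL
EF = SV/EDV * 100 = 145/177 * 100
EF = 81.92%


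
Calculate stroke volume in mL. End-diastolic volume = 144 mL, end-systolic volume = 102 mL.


SV = EDV - ESV
SV = 144 - 102
SV = 42 mL


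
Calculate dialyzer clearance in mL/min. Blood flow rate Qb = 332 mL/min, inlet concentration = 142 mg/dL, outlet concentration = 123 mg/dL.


K = Qb * (Cb_in - Cb_out) / Cb_in
K = 332 * (142 - 123) / 142
K = 44.42 mL/min


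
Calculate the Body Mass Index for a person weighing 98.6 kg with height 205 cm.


BMI = weight / height^2
height = 205 cm = 2.05 m
BMI = 98.6 / 2.05^2
BMI = 23.46 kg/m^2


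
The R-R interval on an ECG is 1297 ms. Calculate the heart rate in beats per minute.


HR = 60 / RR_interval(s)
RR = 1297 ms = 1.297 s
HR = 60 / 1.297 = 46.26 bpm


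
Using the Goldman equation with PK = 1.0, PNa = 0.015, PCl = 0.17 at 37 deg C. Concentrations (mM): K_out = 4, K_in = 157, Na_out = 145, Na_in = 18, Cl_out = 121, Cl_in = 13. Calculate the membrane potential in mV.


Vm = (RT/F)*ln((PK*Ko + PNa*Nao + PCl*Cli)/(PK*Ki + PNa*Nai + PCl*Clo))
Numer = 8.385, Denom = 177.84
Vm = -81.63 mV


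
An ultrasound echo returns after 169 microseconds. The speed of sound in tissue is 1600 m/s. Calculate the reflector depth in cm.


depth = c * t / 2
t = 169 us = 1.6900e-04 s
depth = 1600 * 1.6900e-04 / 2
depth = 0.1352 m = 13.52 cm


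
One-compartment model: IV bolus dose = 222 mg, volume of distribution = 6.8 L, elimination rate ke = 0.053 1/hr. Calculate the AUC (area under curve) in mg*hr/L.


C0 = Dose/Vd = 222/6.8 = 32.6471 mg/L
AUC = C0/ke = 32.6471/0.053
AUC = 616 mg*hr/L


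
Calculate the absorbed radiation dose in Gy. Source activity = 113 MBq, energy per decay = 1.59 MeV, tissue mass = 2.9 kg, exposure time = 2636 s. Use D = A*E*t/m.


A = 113 MBq = 1.1300e+08 Bq
E = 1.59 MeV = 2.54718e-13 J
D = A*E*t/m = 1.1300e+08*2.54718e-13*2636/2.9
D = 0.02616 Gy


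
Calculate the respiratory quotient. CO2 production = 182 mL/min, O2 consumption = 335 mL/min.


RQ = VCO2 / VO2
RQ = 182 / 335
RQ = 0.5433


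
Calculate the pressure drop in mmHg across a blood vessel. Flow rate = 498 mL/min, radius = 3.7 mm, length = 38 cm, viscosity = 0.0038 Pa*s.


dP = 8*mu*L*Q / (pi*r^4)
Q = 498 mL/min = 8.3e-06 m^3/s
dP = 162.847 Pa = 162.847 / 133.322 mmHg = 1.221 mmHg


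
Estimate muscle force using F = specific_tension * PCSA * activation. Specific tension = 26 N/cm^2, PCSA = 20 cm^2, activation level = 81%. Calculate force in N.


F = sigma * PCSA * activation
F = 26 * 20 * 0.81
F = 421.2 N


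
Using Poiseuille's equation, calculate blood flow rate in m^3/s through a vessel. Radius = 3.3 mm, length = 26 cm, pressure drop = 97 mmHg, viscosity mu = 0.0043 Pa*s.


Q = pi*r^4*dP / (8*mu*L)
r = 0.0033 m, L = 0.26 m
dP = 97 mmHg = 12932.234 Pa
Q = 5.3870e-04 m^3/s


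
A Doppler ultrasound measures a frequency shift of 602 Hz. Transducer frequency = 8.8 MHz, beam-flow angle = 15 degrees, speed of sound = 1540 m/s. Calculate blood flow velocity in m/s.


v = fd * c / (2 * f0 * cos(theta))
v = 602 * 1540 / (2 * 8.8000e+06 * cos(15))
v = 0.05453 m/s


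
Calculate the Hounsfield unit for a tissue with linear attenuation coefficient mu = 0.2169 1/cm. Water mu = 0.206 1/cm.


HU = ((mu_tissue - mu_water) / mu_water) * 1000
HU = ((0.2169 - 0.206) / 0.206) * 1000
HU = 52.91


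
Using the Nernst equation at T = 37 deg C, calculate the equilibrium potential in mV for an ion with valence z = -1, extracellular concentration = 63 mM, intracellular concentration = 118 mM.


E = (RT/(zF)) * ln(C_out/C_in)
T = 37 + 273.15 = 310.15 K
E = (8.314 * 310.15 / (-1 * 96485)) * ln(63/118)
E = 16.77 mV


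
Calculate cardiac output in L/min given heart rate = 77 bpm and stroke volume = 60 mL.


CO = HR * SV
CO = 77 * 60 / 1000
CO = 4.62 L/min


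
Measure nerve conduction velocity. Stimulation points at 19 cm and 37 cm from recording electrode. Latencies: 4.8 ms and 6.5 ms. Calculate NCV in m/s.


Distance = (37 - 19) / 100 = 0.18 m
dt = (6.5 - 4.8) / 1000 = 0.0017 s
NCV = dist / dt = 105.9 m/s


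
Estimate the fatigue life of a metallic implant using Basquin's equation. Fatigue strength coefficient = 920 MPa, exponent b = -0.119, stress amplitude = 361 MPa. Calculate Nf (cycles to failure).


sigma_a = sigma_f' * (2Nf)^b
2Nf = (sigma_a/sigma_f')^(1/b)
2Nf = (361/920)^(1/-0.119)
2Nf = 2594.9136
Nf = 1297


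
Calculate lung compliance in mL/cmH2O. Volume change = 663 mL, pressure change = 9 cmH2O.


C = dV / dP
C = 663 / 9
C = 73.67 mL/cmH2O


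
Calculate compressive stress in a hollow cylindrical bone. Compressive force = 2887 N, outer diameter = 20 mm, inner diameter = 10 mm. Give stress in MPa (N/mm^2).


A = pi*(r_o^2 - r_i^2)
r_o = 10 mm, r_i = 5 mm
A = 235.619 mm^2
sigma = F/A = 2887 / 235.619
sigma = 12.25 MPa


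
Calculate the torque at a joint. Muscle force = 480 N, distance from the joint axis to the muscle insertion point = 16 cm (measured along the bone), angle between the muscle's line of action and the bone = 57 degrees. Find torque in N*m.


Torque = F * d * sin(theta)   (moment arm = d*sin(theta))
d = 16 cm = 0.16 m
Torque = 480 * 0.16 * sin(57)
Torque = 64.41 N*m


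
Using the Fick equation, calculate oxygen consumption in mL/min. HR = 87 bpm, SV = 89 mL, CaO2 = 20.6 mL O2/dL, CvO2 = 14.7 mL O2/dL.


CO = HR*SV = 87*89/1000 = 7.743 L/min
a-v O2 diff = 20.6 - 14.7 = 5.9 mL/dL
VO2 = CO * (CaO2-CvO2) * 10 dL/L
VO2 = 7.743 * 5.9 * 10
VO2 = 456.8 mL/min


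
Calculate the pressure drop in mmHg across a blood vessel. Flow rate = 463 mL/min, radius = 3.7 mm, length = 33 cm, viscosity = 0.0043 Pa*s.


dP = 8*mu*L*Q / (pi*r^4)
Q = 463 mL/min = 7.71667e-06 m^3/s
dP = 148.78 Pa = 148.78 / 133.322 mmHg = 1.116 mmHg


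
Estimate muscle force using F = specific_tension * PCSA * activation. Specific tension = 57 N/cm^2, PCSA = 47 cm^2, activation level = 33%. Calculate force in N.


F = sigma * PCSA * activation
F = 57 * 47 * 0.33
F = 884.1 N


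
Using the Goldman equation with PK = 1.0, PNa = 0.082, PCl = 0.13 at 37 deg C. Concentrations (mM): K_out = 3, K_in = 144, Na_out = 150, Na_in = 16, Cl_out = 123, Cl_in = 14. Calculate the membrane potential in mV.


Vm = (RT/F)*ln((PK*Ko + PNa*Nao + PCl*Cli)/(PK*Ki + PNa*Nai + PCl*Clo))
Numer = 17.12, Denom = 161.302
Vm = -59.95 mV


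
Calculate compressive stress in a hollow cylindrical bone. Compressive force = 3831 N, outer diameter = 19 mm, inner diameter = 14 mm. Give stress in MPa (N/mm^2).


A = pi*(r_o^2 - r_i^2)
r_o = 9.5 mm, r_i = 7 mm
A = 129.591 mm^2
sigma = F/A = 3831 / 129.591
sigma = 29.56 MPa


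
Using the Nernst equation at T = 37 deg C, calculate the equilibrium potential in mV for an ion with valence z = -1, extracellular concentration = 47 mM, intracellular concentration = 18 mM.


E = (RT/(zF)) * ln(C_out/C_in)
T = 37 + 273.15 = 310.15 K
E = (8.314 * 310.15 / (-1 * 96485)) * ln(47/18)
E = -25.65 mV


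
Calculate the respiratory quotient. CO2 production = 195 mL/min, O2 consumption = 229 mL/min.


RQ = VCO2 / VO2
RQ = 195 / 229
RQ = 0.8515


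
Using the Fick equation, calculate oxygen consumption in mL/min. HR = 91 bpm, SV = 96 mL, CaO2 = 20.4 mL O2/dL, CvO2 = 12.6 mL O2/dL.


CO = HR*SV = 91*96/1000 = 8.736 L/min
a-v O2 diff = 20.4 - 12.6 = 7.8 mL/dL
VO2 = CO * (CaO2-CvO2) * 10 dL/L
VO2 = 8.736 * 7.8 * 10
VO2 = 681.4 mL/min


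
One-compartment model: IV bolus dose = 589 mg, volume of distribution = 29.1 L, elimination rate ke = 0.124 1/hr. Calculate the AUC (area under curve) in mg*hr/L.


C0 = Dose/Vd = 589/29.1 = 20.2405 mg/L
AUC = C0/ke = 20.2405/0.124
AUC = 163.2 mg*hr/L


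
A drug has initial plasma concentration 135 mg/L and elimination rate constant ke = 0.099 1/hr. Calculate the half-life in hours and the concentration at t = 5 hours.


t_half = ln(2) / ke = 0.693147 / 0.099 = 7.001 hr
C(t) = C0 * exp(-ke*t) = 135 * exp(-0.099*5)
C(5) = 82.29 mg/L


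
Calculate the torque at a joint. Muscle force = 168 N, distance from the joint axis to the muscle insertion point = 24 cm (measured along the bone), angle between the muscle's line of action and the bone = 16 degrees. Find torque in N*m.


Torque = F * d * sin(theta)   (moment arm = d*sin(theta))
d = 24 cm = 0.24 m
Torque = 168 * 0.24 * sin(16)
Torque = 11.11 N*m


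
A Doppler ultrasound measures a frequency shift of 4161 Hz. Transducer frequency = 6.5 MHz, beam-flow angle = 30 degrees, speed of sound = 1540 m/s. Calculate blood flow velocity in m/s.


v = fd * c / (2 * f0 * cos(theta))
v = 4161 * 1540 / (2 * 6.5000e+06 * cos(30))
v = 0.5692 m/s


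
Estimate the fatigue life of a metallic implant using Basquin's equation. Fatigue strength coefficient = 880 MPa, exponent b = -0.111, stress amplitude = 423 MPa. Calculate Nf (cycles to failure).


sigma_a = sigma_f' * (2Nf)^b
2Nf = (sigma_a/sigma_f')^(1/b)
2Nf = (423/880)^(1/-0.111)
2Nf = 734.76234
Nf = 367.4


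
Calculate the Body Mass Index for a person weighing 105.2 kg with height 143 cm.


BMI = weight / height^2
height = 143 cm = 1.43 m
BMI = 105.2 / 1.43^2
BMI = 51.45 kg/m^2


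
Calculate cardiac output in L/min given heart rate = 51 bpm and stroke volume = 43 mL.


CO = HR * SV
CO = 51 * 43 / 1000
CO = 2.193 L/min


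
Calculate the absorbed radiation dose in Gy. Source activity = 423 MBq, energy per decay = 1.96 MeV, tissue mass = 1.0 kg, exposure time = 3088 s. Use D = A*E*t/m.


A = 423 MBq = 4.2300e+08 Bq
E = 1.96 MeV = 3.13992e-13 J
D = A*E*t/m = 4.2300e+08*3.13992e-13*3088/1.0
D = 0.4101 Gy


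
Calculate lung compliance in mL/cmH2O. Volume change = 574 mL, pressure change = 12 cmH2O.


C = dV / dP
C = 574 / 12
C = 47.83 mL/cmH2O


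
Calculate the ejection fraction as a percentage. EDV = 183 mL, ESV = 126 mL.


SV = EDV - ESV = 183 - 126 = 57 mL
EF = SV/EDV * 100 = 57/183 * 100
EF = 31.15%


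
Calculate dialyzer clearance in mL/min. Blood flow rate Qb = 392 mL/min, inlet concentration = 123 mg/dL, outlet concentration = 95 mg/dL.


K = Qb * (Cb_in - Cb_out) / Cb_in
K = 392 * (123 - 95) / 123
K = 89.24 mL/min


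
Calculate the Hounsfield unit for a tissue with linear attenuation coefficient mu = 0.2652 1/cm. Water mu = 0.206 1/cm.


HU = ((mu_tissue - mu_water) / mu_water) * 1000
HU = ((0.2652 - 0.206) / 0.206) * 1000
HU = 287.4


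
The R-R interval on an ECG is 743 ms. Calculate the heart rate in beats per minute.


HR = 60 / RR_interval(s)
RR = 743 ms = 0.743 s
HR = 60 / 0.743 = 80.75 bpm


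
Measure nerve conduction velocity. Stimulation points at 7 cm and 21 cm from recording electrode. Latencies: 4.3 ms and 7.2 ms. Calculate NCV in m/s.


Distance = (21 - 7) / 100 = 0.14 m
dt = (7.2 - 4.3) / 1000 = 0.0029 s
NCV = dist / dt = 48.28 m/s


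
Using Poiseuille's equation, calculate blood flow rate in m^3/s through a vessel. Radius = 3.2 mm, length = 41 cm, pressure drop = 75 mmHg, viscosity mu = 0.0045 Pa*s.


Q = pi*r^4*dP / (8*mu*L)
r = 0.0032 m, L = 0.41 m
dP = 75 mmHg = 9999.15 Pa
Q = 2.2317e-04 m^3/s


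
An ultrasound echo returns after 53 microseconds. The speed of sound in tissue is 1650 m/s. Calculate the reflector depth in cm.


depth = c * t / 2
t = 53 us = 5.3000e-05 s
depth = 1650 * 5.3000e-05 / 2
depth = 0.043725 m = 4.3725 cm


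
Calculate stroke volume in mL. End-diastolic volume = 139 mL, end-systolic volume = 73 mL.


SV = EDV - ESV
SV = 139 - 73
SV = 66 mL


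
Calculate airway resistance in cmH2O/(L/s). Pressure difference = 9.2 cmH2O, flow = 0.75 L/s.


R = dP / flow
R = 9.2 / 0.75
R = 12.27 cmH2O/(L/s)


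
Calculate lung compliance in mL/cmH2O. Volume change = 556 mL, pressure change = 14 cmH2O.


C = dV / dP
C = 556 / 14
C = 39.71 mL/cmH2O


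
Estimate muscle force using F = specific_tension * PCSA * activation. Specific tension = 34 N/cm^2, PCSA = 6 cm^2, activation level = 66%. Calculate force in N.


F = sigma * PCSA * activation
F = 34 * 6 * 0.66
F = 134.6 N


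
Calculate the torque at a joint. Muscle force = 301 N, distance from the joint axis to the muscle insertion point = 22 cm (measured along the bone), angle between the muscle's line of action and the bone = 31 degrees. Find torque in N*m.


Torque = F * d * sin(theta)   (moment arm = d*sin(theta))
d = 22 cm = 0.22 m
Torque = 301 * 0.22 * sin(31)
Torque = 34.11 N*m


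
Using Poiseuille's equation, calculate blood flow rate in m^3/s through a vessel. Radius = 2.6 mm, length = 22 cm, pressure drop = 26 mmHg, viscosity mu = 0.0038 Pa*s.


Q = pi*r^4*dP / (8*mu*L)
r = 0.0026 m, L = 0.22 m
dP = 26 mmHg = 3466.372 Pa
Q = 7.4408e-05 m^3/s


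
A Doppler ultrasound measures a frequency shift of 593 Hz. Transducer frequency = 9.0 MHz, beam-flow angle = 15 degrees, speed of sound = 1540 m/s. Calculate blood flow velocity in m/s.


v = fd * c / (2 * f0 * cos(theta))
v = 593 * 1540 / (2 * 9.0000e+06 * cos(15))
v = 0.05252 m/s


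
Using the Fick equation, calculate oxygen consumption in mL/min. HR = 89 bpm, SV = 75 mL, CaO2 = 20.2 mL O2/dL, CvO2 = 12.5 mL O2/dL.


CO = HR*SV = 89*75/1000 = 6.675 L/min
a-v O2 diff = 20.2 - 12.5 = 7.7 mL/dL
VO2 = CO * (CaO2-CvO2) * 10 dL/L
VO2 = 6.675 * 7.7 * 10
VO2 = 514 mL/min


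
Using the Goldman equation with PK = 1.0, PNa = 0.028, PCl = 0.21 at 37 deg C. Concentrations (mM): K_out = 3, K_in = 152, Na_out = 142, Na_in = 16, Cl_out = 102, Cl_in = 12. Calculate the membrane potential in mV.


Vm = (RT/F)*ln((PK*Ko + PNa*Nao + PCl*Cli)/(PK*Ki + PNa*Nai + PCl*Clo))
Numer = 9.496, Denom = 173.868
Vm = -77.7 mV


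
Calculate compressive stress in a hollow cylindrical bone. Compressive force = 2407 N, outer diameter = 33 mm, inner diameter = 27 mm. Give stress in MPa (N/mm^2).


A = pi*(r_o^2 - r_i^2)
r_o = 16.5 mm, r_i = 13.5 mm
A = 282.743 mm^2
sigma = F/A = 2407 / 282.743
sigma = 8.513 MPa


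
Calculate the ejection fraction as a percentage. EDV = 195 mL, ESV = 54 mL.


SV = EDV - ESV = 195 - 54 = 141 mL
EF = SV/EDV * 100 = 141/195 * 100
EF = 72.31%


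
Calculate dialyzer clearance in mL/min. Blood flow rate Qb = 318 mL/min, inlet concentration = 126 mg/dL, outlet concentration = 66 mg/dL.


K = Qb * (Cb_in - Cb_out) / Cb_in
K = 318 * (126 - 66) / 126
K = 151.4 mL/min


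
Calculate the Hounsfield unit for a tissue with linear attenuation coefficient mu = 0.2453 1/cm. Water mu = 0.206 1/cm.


HU = ((mu_tissue - mu_water) / mu_water) * 1000
HU = ((0.2453 - 0.206) / 0.206) * 1000
HU = 190.8


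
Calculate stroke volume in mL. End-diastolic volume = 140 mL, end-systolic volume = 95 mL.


SV = EDV - ESV
SV = 140 - 95
SV = 45 mL


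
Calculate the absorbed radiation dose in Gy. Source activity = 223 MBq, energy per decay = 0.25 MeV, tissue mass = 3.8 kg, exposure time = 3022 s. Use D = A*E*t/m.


A = 223 MBq = 2.2300e+08 Bq
E = 0.25 MeV = 4.005e-14 J
D = A*E*t/m = 2.2300e+08*4.005e-14*3022/3.8
D = 0.007103 Gy


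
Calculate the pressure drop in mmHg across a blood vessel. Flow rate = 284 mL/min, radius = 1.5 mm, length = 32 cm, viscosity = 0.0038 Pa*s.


dP = 8*mu*L*Q / (pi*r^4)
Q = 284 mL/min = 4.73333e-06 m^3/s
dP = 2895.18 Pa = 2895.18 / 133.322 mmHg = 21.72 mmHg


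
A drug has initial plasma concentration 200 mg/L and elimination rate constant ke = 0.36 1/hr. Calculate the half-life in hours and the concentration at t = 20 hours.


t_half = ln(2) / ke = 0.693147 / 0.36 = 1.925 hr
C(t) = C0 * exp(-ke*t) = 200 * exp(-0.36*20)
C(20) = 0.1493 mg/L


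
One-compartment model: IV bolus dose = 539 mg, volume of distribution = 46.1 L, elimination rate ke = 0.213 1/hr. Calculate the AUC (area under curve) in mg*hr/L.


C0 = Dose/Vd = 539/46.1 = 11.692 mg/L
AUC = C0/ke = 11.692/0.213
AUC = 54.89 mg*hr/L


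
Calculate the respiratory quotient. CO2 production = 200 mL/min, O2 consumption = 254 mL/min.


RQ = VCO2 / VO2
RQ = 200 / 254
RQ = 0.7874


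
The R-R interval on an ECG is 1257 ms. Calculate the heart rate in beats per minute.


HR = 60 / RR_interval(s)
RR = 1257 ms = 1.257 s
HR = 60 / 1.257 = 47.73 bpm


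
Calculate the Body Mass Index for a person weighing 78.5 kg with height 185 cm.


BMI = weight / height^2
height = 185 cm = 1.85 m
BMI = 78.5 / 1.85^2
BMI = 22.94 kg/m^2


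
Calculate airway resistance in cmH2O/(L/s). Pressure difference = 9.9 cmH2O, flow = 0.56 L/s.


R = dP / flow
R = 9.9 / 0.56
R = 17.68 cmH2O/(L/s)


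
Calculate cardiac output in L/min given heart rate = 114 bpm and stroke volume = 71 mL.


CO = HR * SV
CO = 114 * 71 / 1000
CO = 8.094 L/min


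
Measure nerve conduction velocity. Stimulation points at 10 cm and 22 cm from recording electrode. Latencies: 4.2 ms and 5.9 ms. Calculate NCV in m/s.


Distance = (22 - 10) / 100 = 0.12 m
dt = (5.9 - 4.2) / 1000 = 0.0017 s
NCV = dist / dt = 70.59 m/s


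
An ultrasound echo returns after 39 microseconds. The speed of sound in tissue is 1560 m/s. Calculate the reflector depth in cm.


depth = c * t / 2
t = 39 us = 3.9000e-05 s
depth = 1560 * 3.9000e-05 / 2
depth = 0.03042 m = 3.042 cm


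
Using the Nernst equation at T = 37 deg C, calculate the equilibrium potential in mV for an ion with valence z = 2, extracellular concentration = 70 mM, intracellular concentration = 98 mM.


E = (RT/(zF)) * ln(C_out/C_in)
T = 37 + 273.15 = 310.15 K
E = (8.314 * 310.15 / (2 * 96485)) * ln(70/98)
E = -4.496 mV


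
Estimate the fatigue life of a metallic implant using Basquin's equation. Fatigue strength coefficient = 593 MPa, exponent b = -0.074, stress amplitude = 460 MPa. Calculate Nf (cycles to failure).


sigma_a = sigma_f' * (2Nf)^b
2Nf = (sigma_a/sigma_f')^(1/b)
2Nf = (460/593)^(1/-0.074)
2Nf = 30.93842
Nf = 15.47


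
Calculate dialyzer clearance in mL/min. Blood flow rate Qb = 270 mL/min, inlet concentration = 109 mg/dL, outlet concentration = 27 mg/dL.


K = Qb * (Cb_in - Cb_out) / Cb_in
K = 270 * (109 - 27) / 109
K = 203.1 mL/min


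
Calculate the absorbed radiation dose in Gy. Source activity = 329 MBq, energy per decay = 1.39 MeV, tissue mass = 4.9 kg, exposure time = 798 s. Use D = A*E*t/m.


A = 329 MBq = 3.2900e+08 Bq
E = 1.39 MeV = 2.22678e-13 J
D = A*E*t/m = 3.2900e+08*2.22678e-13*798/4.9
D = 0.01193 Gy


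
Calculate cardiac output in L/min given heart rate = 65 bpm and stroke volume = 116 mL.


CO = HR * SV
CO = 65 * 116 / 1000
CO = 7.54 L/min


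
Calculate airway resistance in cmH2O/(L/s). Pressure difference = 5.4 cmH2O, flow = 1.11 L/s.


R = dP / flow
R = 5.4 / 1.11
R = 4.865 cmH2O/(L/s)


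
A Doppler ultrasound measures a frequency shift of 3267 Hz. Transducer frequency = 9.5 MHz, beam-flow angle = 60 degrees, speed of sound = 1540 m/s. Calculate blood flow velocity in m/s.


v = fd * c / (2 * f0 * cos(theta))
v = 3267 * 1540 / (2 * 9.5000e+06 * cos(60))
v = 0.5296 m/s


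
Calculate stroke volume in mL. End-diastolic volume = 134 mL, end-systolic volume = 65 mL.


SV = EDV - ESV
SV = 134 - 65
SV = 69 mL


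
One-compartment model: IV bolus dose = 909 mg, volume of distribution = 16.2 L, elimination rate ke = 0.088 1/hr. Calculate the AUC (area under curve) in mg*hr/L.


C0 = Dose/Vd = 909/16.2 = 56.1111 mg/L
AUC = C0/ke = 56.1111/0.088
AUC = 637.6 mg*hr/L


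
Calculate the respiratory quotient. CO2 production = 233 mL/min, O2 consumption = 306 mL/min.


RQ = VCO2 / VO2
RQ = 233 / 306
RQ = 0.7614


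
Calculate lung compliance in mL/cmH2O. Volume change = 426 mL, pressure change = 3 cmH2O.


C = dV / dP
C = 426 / 3
C = 142 mL/cmH2O


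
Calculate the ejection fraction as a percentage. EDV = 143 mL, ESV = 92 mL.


SV = EDV - ESV = 143 - 92 = 51 mL
EF = SV/EDV * 100 = 51/143 * 100
EF = 35.66%


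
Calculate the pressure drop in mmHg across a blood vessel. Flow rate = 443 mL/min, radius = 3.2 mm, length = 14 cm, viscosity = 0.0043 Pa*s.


dP = 8*mu*L*Q / (pi*r^4)
Q = 443 mL/min = 7.38333e-06 m^3/s
dP = 107.942 Pa = 107.942 / 133.322 mmHg = 0.8096 mmHg


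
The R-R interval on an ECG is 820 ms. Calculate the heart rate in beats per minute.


HR = 60 / RR_interval(s)
RR = 820 ms = 0.82 s
HR = 60 / 0.82 = 73.17 bpm


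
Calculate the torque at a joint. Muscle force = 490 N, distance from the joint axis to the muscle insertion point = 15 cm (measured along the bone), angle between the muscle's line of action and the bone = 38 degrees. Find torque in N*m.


Torque = F * d * sin(theta)   (moment arm = d*sin(theta))
d = 15 cm = 0.15 m
Torque = 490 * 0.15 * sin(38)
Torque = 45.25 N*m


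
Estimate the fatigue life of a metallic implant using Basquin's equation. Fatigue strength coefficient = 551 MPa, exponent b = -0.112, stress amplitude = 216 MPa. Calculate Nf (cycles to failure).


sigma_a = sigma_f' * (2Nf)^b
2Nf = (sigma_a/sigma_f')^(1/b)
2Nf = (216/551)^(1/-0.112)
2Nf = 4277.9015
Nf = 2139


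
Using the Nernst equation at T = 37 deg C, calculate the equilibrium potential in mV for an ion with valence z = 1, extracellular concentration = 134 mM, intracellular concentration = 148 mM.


E = (RT/(zF)) * ln(C_out/C_in)
T = 37 + 273.15 = 310.15 K
E = (8.314 * 310.15 / (1 * 96485)) * ln(134/148)
E = -2.656 mV


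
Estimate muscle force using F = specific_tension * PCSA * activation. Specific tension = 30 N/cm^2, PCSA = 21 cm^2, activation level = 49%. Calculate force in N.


F = sigma * PCSA * activation
F = 30 * 21 * 0.49
F = 308.7 N


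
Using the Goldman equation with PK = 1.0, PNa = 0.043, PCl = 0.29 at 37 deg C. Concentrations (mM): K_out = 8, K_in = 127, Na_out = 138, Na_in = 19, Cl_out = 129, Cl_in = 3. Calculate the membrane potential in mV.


Vm = (RT/F)*ln((PK*Ko + PNa*Nao + PCl*Cli)/(PK*Ki + PNa*Nai + PCl*Clo))
Numer = 14.804, Denom = 165.227
Vm = -64.47 mV


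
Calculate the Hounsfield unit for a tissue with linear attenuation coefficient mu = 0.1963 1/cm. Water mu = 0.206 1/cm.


HU = ((mu_tissue - mu_water) / mu_water) * 1000
HU = ((0.1963 - 0.206) / 0.206) * 1000
HU = -47.09


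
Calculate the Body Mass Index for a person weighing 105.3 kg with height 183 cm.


BMI = weight / height^2
height = 183 cm = 1.83 m
BMI = 105.3 / 1.83^2
BMI = 31.44 kg/m^2


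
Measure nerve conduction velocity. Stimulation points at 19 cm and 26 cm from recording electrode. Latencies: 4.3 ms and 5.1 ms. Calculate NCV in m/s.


Distance = (26 - 19) / 100 = 0.07 m
dt = (5.1 - 4.3) / 1000 = 8.0000e-04 s
NCV = dist / dt = 87.5 m/s


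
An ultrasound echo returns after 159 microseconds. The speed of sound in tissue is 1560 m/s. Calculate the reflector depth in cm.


depth = c * t / 2
t = 159 us = 1.5900e-04 s
depth = 1560 * 1.5900e-04 / 2
depth = 0.12402 m = 12.402 cm


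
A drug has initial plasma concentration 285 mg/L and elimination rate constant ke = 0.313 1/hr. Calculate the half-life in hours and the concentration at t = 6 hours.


t_half = ln(2) / ke = 0.693147 / 0.313 = 2.215 hr
C(t) = C0 * exp(-ke*t) = 285 * exp(-0.313*6)
C(6) = 43.58 mg/L


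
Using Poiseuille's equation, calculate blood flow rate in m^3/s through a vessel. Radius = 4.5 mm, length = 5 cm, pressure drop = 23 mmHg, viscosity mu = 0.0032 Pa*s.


Q = pi*r^4*dP / (8*mu*L)
r = 0.0045 m, L = 0.05 m
dP = 23 mmHg = 3066.406 Pa
Q = 0.003086 m^3/s


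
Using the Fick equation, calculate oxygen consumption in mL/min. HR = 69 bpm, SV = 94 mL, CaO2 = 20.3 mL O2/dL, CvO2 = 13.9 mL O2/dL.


CO = HR*SV = 69*94/1000 = 6.486 L/min
a-v O2 diff = 20.3 - 13.9 = 6.4 mL/dL
VO2 = CO * (CaO2-CvO2) * 10 dL/L
VO2 = 6.486 * 6.4 * 10
VO2 = 415.1 mL/min


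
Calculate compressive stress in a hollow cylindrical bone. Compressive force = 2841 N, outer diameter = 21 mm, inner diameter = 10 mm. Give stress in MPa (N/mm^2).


A = pi*(r_o^2 - r_i^2)
r_o = 10.5 mm, r_i = 5 mm
A = 267.821 mm^2
sigma = F/A = 2841 / 267.821
sigma = 10.61 MPa


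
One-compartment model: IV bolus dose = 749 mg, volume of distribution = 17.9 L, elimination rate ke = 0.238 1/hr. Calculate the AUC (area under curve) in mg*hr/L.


C0 = Dose/Vd = 749/17.9 = 41.8436 mg/L
AUC = C0/ke = 41.8436/0.238
AUC = 175.8 mg*hr/L


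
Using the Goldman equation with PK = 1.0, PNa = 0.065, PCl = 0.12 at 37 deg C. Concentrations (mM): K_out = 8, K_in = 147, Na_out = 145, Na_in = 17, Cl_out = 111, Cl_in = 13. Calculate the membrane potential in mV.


Vm = (RT/F)*ln((PK*Ko + PNa*Nao + PCl*Cli)/(PK*Ki + PNa*Nai + PCl*Clo))
Numer = 18.985, Denom = 161.425
Vm = -57.2 mV


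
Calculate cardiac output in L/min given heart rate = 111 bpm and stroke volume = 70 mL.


CO = HR * SV
CO = 111 * 70 / 1000
CO = 7.77 L/min


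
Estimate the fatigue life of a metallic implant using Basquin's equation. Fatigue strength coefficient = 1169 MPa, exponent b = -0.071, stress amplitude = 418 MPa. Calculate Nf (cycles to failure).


sigma_a = sigma_f' * (2Nf)^b
2Nf = (sigma_a/sigma_f')^(1/b)
2Nf = (418/1169)^(1/-0.071)
2Nf = 1952896.8
Nf = 9.764e+05


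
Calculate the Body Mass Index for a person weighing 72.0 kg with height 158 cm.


BMI = weight / height^2
height = 158 cm = 1.58 m
BMI = 72.0 / 1.58^2
BMI = 28.84 kg/m^2


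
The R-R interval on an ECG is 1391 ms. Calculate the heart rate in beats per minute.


HR = 60 / RR_interval(s)
RR = 1391 ms = 1.391 s
HR = 60 / 1.391 = 43.13 bpm


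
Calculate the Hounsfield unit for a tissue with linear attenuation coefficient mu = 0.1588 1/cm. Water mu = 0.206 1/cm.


HU = ((mu_tissue - mu_water) / mu_water) * 1000
HU = ((0.1588 - 0.206) / 0.206) * 1000
HU = -229.1


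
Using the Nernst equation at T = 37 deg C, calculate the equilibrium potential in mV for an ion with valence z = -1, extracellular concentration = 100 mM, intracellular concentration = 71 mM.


E = (RT/(zF)) * ln(C_out/C_in)
T = 37 + 273.15 = 310.15 K
E = (8.314 * 310.15 / (-1 * 96485)) * ln(100/71)
E = -9.153 mV


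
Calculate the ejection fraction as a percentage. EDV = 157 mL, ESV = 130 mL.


SV = EDV - ESV = 157 - 130 = 27 mL
EF = SV/EDV * 100 = 27/157 * 100
EF = 17.2%


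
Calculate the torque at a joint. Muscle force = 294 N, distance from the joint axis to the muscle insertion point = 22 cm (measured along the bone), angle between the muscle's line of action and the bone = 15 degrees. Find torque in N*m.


Torque = F * d * sin(theta)   (moment arm = d*sin(theta))
d = 22 cm = 0.22 m
Torque = 294 * 0.22 * sin(15)
Torque = 16.74 N*m


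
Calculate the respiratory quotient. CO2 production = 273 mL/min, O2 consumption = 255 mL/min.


RQ = VCO2 / VO2
RQ = 273 / 255
RQ = 1.071


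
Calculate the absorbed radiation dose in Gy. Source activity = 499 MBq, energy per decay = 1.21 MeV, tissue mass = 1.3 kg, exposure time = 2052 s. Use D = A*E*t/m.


A = 499 MBq = 4.9900e+08 Bq
E = 1.21 MeV = 1.93842e-13 J
D = A*E*t/m = 4.9900e+08*1.93842e-13*2052/1.3
D = 0.1527 Gy


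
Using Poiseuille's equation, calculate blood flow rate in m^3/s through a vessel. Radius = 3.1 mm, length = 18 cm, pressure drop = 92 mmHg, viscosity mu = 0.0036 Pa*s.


Q = pi*r^4*dP / (8*mu*L)
r = 0.0031 m, L = 0.18 m
dP = 92 mmHg = 12265.624 Pa
Q = 6.8647e-04 m^3/s


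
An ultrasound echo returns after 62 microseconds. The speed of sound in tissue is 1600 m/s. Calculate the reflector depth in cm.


depth = c * t / 2
t = 62 us = 6.2000e-05 s
depth = 1600 * 6.2000e-05 / 2
depth = 0.0496 m = 4.96 cm


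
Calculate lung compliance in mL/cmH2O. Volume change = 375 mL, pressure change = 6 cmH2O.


C = dV / dP
C = 375 / 6
C = 62.5 mL/cmH2O


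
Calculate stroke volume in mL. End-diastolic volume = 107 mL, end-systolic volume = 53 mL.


SV = EDV - ESV
SV = 107 - 53
SV = 54 mL


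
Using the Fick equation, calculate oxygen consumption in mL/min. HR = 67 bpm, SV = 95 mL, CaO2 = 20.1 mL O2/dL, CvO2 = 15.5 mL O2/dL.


CO = HR*SV = 67*95/1000 = 6.365 L/min
a-v O2 diff = 20.1 - 15.5 = 4.6 mL/dL
VO2 = CO * (CaO2-CvO2) * 10 dL/L
VO2 = 6.365 * 4.6 * 10
VO2 = 292.8 mL/min


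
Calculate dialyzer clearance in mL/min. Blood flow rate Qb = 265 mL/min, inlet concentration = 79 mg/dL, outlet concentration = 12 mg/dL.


K = Qb * (Cb_in - Cb_out) / Cb_in
K = 265 * (79 - 12) / 79
K = 224.7 mL/min


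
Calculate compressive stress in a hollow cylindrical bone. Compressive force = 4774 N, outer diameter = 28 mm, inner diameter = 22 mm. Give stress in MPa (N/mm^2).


A = pi*(r_o^2 - r_i^2)
r_o = 14 mm, r_i = 11 mm
A = 235.619 mm^2
sigma = F/A = 4774 / 235.619
sigma = 20.26 MPa


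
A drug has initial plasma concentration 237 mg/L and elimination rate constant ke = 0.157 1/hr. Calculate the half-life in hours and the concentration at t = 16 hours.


t_half = ln(2) / ke = 0.693147 / 0.157 = 4.415 hr
C(t) = C0 * exp(-ke*t) = 237 * exp(-0.157*16)
C(16) = 19.22 mg/L


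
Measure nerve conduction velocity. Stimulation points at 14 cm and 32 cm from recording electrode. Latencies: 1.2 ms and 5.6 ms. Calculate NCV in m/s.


Distance = (32 - 14) / 100 = 0.18 m
dt = (5.6 - 1.2) / 1000 = 0.0044 s
NCV = dist / dt = 40.91 m/s


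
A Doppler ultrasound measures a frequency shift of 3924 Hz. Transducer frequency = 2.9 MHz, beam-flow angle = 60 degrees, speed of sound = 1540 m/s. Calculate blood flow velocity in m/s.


v = fd * c / (2 * f0 * cos(theta))
v = 3924 * 1540 / (2 * 2.9000e+06 * cos(60))
v = 2.084 m/s


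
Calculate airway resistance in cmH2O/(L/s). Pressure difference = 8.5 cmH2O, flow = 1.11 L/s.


R = dP / flow
R = 8.5 / 1.11
R = 7.658 cmH2O/(L/s)


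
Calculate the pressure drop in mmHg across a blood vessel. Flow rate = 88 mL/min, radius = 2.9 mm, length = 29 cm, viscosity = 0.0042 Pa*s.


dP = 8*mu*L*Q / (pi*r^4)
Q = 88 mL/min = 1.46667e-06 m^3/s
dP = 64.3173 Pa = 64.3173 / 133.322 mmHg = 0.4824 mmHg
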